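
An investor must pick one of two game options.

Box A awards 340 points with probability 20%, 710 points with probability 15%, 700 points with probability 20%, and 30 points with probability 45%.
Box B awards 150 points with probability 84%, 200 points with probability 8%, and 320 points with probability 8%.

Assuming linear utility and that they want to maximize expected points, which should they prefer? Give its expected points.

Box A = 0.2 × 340 + 0.15 × 710 + 0.2 × 700 + 0.45 × 30 = 68 + 106.5 + 140 + 13.5 = 328
Box B = 0.84 × 150 + 0.08 × 200 + 0.08 × 320 = 126 + 16 + 25.6 = 167.6

Box A (328 points)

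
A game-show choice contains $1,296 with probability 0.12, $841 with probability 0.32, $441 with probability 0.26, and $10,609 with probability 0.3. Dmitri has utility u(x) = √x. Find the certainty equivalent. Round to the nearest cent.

E[u] = 0.12·√1296 + 0.32·√841 + 0.26·√441 + 0.3·√10609 = 0.12·36 + 0.32·29 + 0.26·21 + 0.3·103 = 49.96
CE = (49.96)² = 2496.0016

$2,496.00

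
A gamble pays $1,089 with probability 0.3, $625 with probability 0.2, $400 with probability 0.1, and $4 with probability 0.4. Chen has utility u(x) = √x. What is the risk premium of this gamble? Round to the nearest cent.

E[u] = 0.3·√1089 + 0.2·√625 + 0.1·√400 + 0.4·√4 = 0.3·33 + 0.2·25 + 0.1·20 + 0.4·2 = 17.7
CE = (17.7)² = 313.29
Risk premium = EV − CE = 493.3 − 313.29 = 180.01

$180.01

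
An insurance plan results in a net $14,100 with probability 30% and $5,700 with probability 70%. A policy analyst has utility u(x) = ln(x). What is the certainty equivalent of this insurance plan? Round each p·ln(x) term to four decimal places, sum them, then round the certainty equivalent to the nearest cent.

$7,480.09

E[u] = 0.3·ln(14100) + 0.7·ln(5700) = 2.8662 + 6.0538 = 8.9200
CE = e^8.9200 ≈ 7480.09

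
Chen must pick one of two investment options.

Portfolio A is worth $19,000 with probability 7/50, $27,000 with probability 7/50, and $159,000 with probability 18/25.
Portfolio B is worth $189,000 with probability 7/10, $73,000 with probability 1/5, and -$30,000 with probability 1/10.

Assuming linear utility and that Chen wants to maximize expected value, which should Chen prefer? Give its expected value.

Portfolio B ($143,900)

Portfolio A = 7/50 × 19000 + 7/50 × 27000 + 18/25 × 159000 = 2660 + 3780 + 114480 = 120920
Portfolio B = 7/10 × 189000 + 1/5 × 73000 + 1/10 × (-30000) = 132300 + 14600 − 3000 = 143900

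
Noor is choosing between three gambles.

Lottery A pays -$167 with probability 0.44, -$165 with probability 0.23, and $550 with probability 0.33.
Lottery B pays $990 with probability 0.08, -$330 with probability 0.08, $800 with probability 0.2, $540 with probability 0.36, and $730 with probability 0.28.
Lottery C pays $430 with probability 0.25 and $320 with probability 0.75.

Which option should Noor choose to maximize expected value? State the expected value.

Lottery B ($611.60)

Lottery A = 0.44 × (-167) + 0.23 × (-165) + 0.33 × 550 = -73.48 − 37.95 + 181.5 = 70.07
Lottery B = 0.08 × 990 + 0.08 × (-330) + 0.2 × 800 + 0.36 × 540 + 0.28 × 730 = 79.2 − 26.4 + 160 + 194.4 + 204.4 = 611.6
Lottery C = 0.25 × 430 + 0.75 × 320 = 107.5 + 240 = 347.5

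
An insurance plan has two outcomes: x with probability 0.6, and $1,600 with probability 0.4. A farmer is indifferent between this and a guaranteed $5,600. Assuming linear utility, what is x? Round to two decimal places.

0.6·x + 0.4·1600 = 5600
0.6·x = 5600 − 640 = 4960
x = 4960 / 0.6 = 8266.6667

x = $8,266.67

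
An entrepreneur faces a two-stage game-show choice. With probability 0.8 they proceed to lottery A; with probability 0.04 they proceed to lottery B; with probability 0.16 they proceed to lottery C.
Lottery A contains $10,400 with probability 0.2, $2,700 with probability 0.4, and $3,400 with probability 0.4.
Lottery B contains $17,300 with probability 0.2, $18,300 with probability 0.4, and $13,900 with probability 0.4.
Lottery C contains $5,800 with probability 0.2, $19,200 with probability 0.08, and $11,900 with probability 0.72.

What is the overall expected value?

$6,071.84

EV(A) = 0.2 × 10400 + 0.4 × 2700 + 0.4 × 3400 = 2080 + 1080 + 1360 = 4520
EV(B) = 0.2 × 17300 + 0.4 × 18300 + 0.4 × 13900 = 3460 + 7320 + 5560 = 16340
EV(C) = 0.2 × 5800 + 0.08 × 19200 + 0.72 × 11900 = 1160 + 1536 + 8568 = 11264
Overall = 0.8 × 4520 + 0.04 × 16340 + 0.16 × 11264 = 3616 + 653.6 + 1802.24 = 6071.84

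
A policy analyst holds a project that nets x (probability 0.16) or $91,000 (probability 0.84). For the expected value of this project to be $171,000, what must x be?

x = $591,000

0.16·x + 0.84·91000 = 171000
0.16·x = 171000 − 76440 = 94560
x = 94560 / 0.16 = 591000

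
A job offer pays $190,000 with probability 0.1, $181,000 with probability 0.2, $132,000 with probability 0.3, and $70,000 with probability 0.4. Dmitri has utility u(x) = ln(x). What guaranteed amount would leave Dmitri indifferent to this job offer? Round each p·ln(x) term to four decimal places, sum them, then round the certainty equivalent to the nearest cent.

E[u] = 0.1·ln(190000) + 0.2·ln(181000) + 0.3·ln(132000) + 0.4·ln(70000) = 1.2155 + 2.4213 + 3.5372 + 4.4625 = 11.6365
CE = e^11.6365 ≈ 113153.43

$113,153.43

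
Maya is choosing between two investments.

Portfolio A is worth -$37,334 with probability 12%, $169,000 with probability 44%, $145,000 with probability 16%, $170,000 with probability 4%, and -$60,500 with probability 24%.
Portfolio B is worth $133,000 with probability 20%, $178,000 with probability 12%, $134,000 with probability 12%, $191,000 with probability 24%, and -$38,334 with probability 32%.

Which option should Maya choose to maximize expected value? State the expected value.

Portfolio A = 0.12 × (-37334) + 0.44 × 169000 + 0.16 × 145000 + 0.04 × 170000 + 0.24 × (-60500) = -4480.08 + 74360 + 23200 + 6800 − 14520 = 85359.92
Portfolio B = 0.2 × 133000 + 0.12 × 178000 + 0.12 × 134000 + 0.24 × 191000 + 0.32 × (-38334) = 26600 + 21360 + 16080 + 45840 − 12266.88 = 97613.12

Portfolio B ($97,613.12)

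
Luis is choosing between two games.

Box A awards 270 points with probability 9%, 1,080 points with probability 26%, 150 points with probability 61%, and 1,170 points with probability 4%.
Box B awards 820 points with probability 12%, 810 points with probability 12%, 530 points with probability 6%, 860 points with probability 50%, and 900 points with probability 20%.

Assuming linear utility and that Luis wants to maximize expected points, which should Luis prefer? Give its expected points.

Box B (837.4 points)

Box A = 0.09 × 270 + 0.26 × 1080 + 0.61 × 150 + 0.04 × 1170 = 24.3 + 280.8 + 91.5 + 46.8 = 443.4
Box B = 0.12 × 820 + 0.12 × 810 + 0.06 × 530 + 0.5 × 860 + 0.2 × 900 = 98.4 + 97.2 + 31.8 + 430 + 180 = 837.4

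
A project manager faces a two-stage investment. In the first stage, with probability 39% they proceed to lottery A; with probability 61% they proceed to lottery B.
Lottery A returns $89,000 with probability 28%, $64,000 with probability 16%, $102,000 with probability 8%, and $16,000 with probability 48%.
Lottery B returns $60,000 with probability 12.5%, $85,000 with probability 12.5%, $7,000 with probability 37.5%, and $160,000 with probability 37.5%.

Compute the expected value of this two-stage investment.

EV(A) = 0.28 × 89000 + 0.16 × 64000 + 0.08 × 102000 + 0.48 × 16000 = 24920 + 10240 + 8160 + 7680 = 51000
EV(B) = 0.125 × 60000 + 0.125 × 85000 + 0.375 × 7000 + 0.375 × 160000 = 7500 + 10625 + 2625 + 60000 = 80750
Overall = 0.39 × 51000 + 0.61 × 80750 = 19890 + 49257.5 = 69147.5

$69,147.50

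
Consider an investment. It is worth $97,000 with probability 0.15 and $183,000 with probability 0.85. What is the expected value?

$170,100

EV = 0.15 × 97000 + 0.85 × 183000 = 14550 + 155550 = 170100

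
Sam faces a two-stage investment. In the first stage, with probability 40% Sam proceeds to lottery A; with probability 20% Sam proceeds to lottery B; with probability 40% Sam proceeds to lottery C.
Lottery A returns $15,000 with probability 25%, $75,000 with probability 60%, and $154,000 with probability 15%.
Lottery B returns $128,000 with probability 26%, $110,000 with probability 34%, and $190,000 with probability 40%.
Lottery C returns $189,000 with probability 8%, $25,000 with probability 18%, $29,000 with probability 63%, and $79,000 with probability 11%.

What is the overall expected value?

EV(A) = 0.25 × 15000 + 0.6 × 75000 + 0.15 × 154000 = 3750 + 45000 + 23100 = 71850
EV(B) = 0.26 × 128000 + 0.34 × 110000 + 0.4 × 190000 = 33280 + 37400 + 76000 = 146680
EV(C) = 0.08 × 189000 + 0.18 × 25000 + 0.63 × 29000 + 0.11 × 79000 = 15120 + 4500 + 18270 + 8690 = 46580
Overall = 0.4 × 71850 + 0.2 × 146680 + 0.4 × 46580 = 28740 + 29336 + 18632 = 76708

$76,708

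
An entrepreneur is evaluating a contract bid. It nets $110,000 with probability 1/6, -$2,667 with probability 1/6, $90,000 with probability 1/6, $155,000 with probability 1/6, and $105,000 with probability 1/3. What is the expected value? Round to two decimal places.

$93,722.17

EV = 1/6 × 110000 + 1/6 × (-2667) + 1/6 × 90000 + 1/6 × 155000 + 1/3 × 105000 = 18333.3333 − 444.5 + 15000 + 25833.3333 + 35000 = 93722.1667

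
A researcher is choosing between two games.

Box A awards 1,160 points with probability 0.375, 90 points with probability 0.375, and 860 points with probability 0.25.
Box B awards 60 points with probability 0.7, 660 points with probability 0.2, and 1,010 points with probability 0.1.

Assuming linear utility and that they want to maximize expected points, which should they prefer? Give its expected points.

Box A = 0.375 × 1160 + 0.375 × 90 + 0.25 × 860 = 435 + 33.75 + 215 = 683.75
Box B = 0.7 × 60 + 0.2 × 660 + 0.1 × 1010 = 42 + 132 + 101 = 275

Box A (683.75 points)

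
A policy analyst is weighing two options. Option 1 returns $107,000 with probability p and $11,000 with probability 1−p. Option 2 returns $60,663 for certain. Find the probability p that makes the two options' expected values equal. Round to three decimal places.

p = 0.517

p·107000 + (1−p)·11000 = 60663
96000p + 11000 = 60663
p = (60663 − 11000) / 96000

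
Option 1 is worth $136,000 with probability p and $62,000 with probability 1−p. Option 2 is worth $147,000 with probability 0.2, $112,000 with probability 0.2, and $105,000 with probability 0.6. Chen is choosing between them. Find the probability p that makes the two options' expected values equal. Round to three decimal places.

p = 0.714

EV(Option 2) = 0.2 × 147000 + 0.2 × 112000 + 0.6 × 105000 = 29400 + 22400 + 63000 = 114800
p·136000 + (1−p)·62000 = 114800
74000p + 62000 = 114800
p = (114800 − 62000) / 74000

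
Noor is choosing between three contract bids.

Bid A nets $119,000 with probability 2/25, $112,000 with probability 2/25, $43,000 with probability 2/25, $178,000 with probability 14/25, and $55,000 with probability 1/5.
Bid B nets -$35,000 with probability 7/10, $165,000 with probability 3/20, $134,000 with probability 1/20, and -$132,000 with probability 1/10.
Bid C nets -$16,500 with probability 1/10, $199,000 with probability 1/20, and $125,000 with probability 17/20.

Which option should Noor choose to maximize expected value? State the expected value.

Bid A ($132,600)

Bid A = 2/25 × 119000 + 2/25 × 112000 + 2/25 × 43000 + 14/25 × 178000 + 1/5 × 55000 = 9520 + 8960 + 3440 + 99680 + 11000 = 132600
Bid B = 7/10 × (-35000) + 3/20 × 165000 + 1/20 × 134000 + 1/10 × (-132000) = -24500 + 24750 + 6700 − 13200 = -6250
Bid C = 1/10 × (-16500) + 1/20 × 199000 + 17/20 × 125000 = -1650 + 9950 + 106250 = 114550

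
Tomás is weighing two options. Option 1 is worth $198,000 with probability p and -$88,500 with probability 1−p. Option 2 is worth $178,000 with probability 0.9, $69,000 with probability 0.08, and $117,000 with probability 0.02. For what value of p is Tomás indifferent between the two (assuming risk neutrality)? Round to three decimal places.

EV(Option 2) = 0.9 × 178000 + 0.08 × 69000 + 0.02 × 117000 = 160200 + 5520 + 2340 = 168060
p·198000 + (1−p)·(-88500) = 168060
286500p − 88500 = 168060
p = (168060 + 88500) / 286500

p = 0.895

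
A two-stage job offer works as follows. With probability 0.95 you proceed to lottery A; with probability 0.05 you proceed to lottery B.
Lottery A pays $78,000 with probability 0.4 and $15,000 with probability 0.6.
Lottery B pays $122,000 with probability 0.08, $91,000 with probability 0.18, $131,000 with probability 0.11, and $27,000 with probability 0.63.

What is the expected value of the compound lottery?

EV(A) = 0.4 × 78000 + 0.6 × 15000 = 31200 + 9000 = 40200
EV(B) = 0.08 × 122000 + 0.18 × 91000 + 0.11 × 131000 + 0.63 × 27000 = 9760 + 16380 + 14410 + 17010 = 57560
Overall = 0.95 × 40200 + 0.05 × 57560 = 38190 + 2878 = 41068

$41,068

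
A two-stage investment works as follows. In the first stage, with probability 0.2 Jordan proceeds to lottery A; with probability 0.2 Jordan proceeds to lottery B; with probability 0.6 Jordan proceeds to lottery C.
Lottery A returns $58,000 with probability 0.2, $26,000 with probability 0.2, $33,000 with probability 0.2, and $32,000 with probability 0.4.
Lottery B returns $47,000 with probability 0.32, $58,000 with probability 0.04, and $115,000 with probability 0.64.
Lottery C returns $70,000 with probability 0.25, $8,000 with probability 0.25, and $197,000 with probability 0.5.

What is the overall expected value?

EV(A) = 0.2 × 58000 + 0.2 × 26000 + 0.2 × 33000 + 0.4 × 32000 = 11600 + 5200 + 6600 + 12800 = 36200
EV(B) = 0.32 × 47000 + 0.04 × 58000 + 0.64 × 115000 = 15040 + 2320 + 73600 = 90960
EV(C) = 0.25 × 70000 + 0.25 × 8000 + 0.5 × 197000 = 17500 + 2000 + 98500 = 118000
Overall = 0.2 × 36200 + 0.2 × 90960 + 0.6 × 118000 = 7240 + 18192 + 70800 = 96232

$96,232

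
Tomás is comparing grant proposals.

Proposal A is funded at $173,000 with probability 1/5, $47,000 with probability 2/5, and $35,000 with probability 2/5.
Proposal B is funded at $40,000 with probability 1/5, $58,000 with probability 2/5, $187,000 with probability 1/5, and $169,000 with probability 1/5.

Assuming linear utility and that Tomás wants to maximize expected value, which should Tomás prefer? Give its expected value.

Proposal B ($102,400)

Proposal A = 1/5 × 173000 + 2/5 × 47000 + 2/5 × 35000 = 34600 + 18800 + 14000 = 67400
Proposal B = 1/5 × 40000 + 2/5 × 58000 + 1/5 × 187000 + 1/5 × 169000 = 8000 + 23200 + 37400 + 33800 = 102400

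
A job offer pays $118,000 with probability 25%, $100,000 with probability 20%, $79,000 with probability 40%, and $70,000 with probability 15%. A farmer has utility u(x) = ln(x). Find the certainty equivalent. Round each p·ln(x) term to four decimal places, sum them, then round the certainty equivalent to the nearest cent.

$89,904.21

E[u] = 0.25·ln(118000) + 0.2·ln(100000) + 0.4·ln(79000) + 0.15·ln(70000) = 2.9196 + 2.3026 + 4.5109 + 1.6734 = 11.4065
CE = e^11.4065 ≈ 89904.21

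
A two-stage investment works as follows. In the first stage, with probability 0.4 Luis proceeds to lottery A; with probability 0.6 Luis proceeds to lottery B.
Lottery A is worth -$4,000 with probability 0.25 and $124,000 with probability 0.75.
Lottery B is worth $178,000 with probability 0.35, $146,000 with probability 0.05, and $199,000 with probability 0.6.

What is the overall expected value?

$150,200

EV(A) = 0.25 × (-4000) + 0.75 × 124000 = -1000 + 93000 = 92000
EV(B) = 0.35 × 178000 + 0.05 × 146000 + 0.6 × 199000 = 62300 + 7300 + 119400 = 189000
Overall = 0.4 × 92000 + 0.6 × 189000 = 36800 + 113400 = 150200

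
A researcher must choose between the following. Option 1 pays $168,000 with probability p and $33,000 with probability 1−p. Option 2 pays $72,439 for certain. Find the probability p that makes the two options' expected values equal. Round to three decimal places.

p = 0.292

p·168000 + (1−p)·33000 = 72439
135000p + 33000 = 72439
p = (72439 − 33000) / 135000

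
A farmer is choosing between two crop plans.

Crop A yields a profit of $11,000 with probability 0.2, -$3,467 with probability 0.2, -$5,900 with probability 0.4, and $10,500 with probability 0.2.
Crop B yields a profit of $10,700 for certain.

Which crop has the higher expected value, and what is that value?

Crop A = 0.2 × 11000 + 0.2 × (-3467) + 0.4 × (-5900) + 0.2 × 10500 = 2200 − 693.4 − 2360 + 2100 = 1246.6
Crop B: 10700 (certain)

Crop B ($10,700)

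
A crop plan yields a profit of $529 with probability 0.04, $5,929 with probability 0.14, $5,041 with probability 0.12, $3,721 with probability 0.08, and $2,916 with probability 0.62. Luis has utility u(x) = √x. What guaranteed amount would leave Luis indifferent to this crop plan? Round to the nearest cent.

$3,431.62

E[u] = 0.04·√529 + 0.14·√5929 + 0.12·√5041 + 0.08·√3721 + 0.62·√2916 = 0.04·23 + 0.14·77 + 0.12·71 + 0.08·61 + 0.62·54 = 58.58
CE = (58.58)² = 3431.6164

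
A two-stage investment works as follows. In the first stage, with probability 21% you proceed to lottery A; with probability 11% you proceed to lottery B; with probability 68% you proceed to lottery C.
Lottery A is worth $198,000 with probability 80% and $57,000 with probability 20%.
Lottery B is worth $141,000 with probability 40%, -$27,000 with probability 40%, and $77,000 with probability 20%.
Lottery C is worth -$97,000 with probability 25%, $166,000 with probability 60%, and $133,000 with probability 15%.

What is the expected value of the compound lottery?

EV(A) = 0.8 × 198000 + 0.2 × 57000 = 158400 + 11400 = 169800
EV(B) = 0.4 × 141000 + 0.4 × (-27000) + 0.2 × 77000 = 56400 − 10800 + 15400 = 61000
EV(C) = 0.25 × (-97000) + 0.6 × 166000 + 0.15 × 133000 = -24250 + 99600 + 19950 = 95300
Overall = 0.21 × 169800 + 0.11 × 61000 + 0.68 × 95300 = 35658 + 6710 + 64804 = 107172

$107,172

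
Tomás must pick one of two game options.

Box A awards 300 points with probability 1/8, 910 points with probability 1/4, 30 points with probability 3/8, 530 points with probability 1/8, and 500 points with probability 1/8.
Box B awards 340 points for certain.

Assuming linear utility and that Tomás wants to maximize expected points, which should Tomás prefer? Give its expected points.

Box A = 1/8 × 300 + 1/4 × 910 + 3/8 × 30 + 1/8 × 530 + 1/8 × 500 = 37.5 + 227.5 + 11.25 + 66.25 + 62.5 = 405
Box B: 340 (certain)

Box A (405 points)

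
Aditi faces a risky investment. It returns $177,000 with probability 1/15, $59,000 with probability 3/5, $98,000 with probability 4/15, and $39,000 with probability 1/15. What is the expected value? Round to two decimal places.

EV = 1/15 × 177000 + 3/5 × 59000 + 4/15 × 98000 + 1/15 × 39000 = 11800 + 35400 + 26133.3333 + 2600 = 75933.3333

$75,933.33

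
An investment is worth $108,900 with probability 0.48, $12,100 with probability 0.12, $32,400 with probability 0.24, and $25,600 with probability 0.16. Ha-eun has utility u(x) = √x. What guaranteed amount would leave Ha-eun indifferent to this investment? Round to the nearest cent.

$57,792.16

E[u] = 0.48·√108900 + 0.12·√12100 + 0.24·√32400 + 0.16·√25600 = 0.48·330 + 0.12·110 + 0.24·180 + 0.16·160 = 240.4
CE = (240.4)² = 57792.16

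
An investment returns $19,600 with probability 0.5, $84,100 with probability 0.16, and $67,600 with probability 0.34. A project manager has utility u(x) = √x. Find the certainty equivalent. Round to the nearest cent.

E[u] = 0.5·√19600 + 0.16·√84100 + 0.34·√67600 = 0.5·140 + 0.16·290 + 0.34·260 = 204.8
CE = (204.8)² = 41943.04

$41,943.04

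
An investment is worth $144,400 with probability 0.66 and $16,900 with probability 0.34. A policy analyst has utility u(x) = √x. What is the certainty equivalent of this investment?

E[u] = 0.66·√144400 + 0.34·√16900 = 0.66·380 + 0.34·130 = 295
CE = (295)² = 87025

$87,025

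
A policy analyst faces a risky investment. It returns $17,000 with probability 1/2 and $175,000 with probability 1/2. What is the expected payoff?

$96,000

EV = 1/2 × 17000 + 1/2 × 175000 = 8500 + 87500 = 96000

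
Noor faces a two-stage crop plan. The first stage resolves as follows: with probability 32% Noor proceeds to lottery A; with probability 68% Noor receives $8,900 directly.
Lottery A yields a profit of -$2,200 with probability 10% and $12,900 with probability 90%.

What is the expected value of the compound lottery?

$9,696.80

EV(A) = 0.1 × (-2200) + 0.9 × 12900 = -220 + 11610 = 11390
Branch B: 8900 (certain)
Overall = 0.32 × 11390 + 0.68 × 8900 = 3644.8 + 6052 = 9696.8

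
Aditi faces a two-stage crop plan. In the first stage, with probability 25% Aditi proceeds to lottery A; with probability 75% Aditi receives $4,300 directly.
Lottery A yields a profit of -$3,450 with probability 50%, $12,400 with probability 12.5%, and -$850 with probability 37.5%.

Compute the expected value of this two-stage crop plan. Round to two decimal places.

EV(A) = 0.5 × (-3450) + 0.125 × 12400 + 0.375 × (-850) = -1725 + 1550 − 318.75 = -493.75
Branch B: 4300 (certain)
Overall = 0.25 × (-493.75) + 0.75 × 4300 = -123.4375 + 3225 = 3101.5625

$3,101.56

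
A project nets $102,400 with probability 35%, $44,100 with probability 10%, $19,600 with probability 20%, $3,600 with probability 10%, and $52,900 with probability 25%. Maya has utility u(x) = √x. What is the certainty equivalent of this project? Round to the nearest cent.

E[u] = 0.35·√102400 + 0.1·√44100 + 0.2·√19600 + 0.1·√3600 + 0.25·√52900 = 0.35·320 + 0.1·210 + 0.2·140 + 0.1·60 + 0.25·230 = 224.5
CE = (224.5)² = 50400.25

$50,400.25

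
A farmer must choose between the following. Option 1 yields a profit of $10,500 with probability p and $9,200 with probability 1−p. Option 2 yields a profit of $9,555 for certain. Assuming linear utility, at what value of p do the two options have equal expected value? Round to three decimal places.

p·10500 + (1−p)·9200 = 9555
1300p + 9200 = 9555
p = (9555 − 9200) / 1300

p = 0.273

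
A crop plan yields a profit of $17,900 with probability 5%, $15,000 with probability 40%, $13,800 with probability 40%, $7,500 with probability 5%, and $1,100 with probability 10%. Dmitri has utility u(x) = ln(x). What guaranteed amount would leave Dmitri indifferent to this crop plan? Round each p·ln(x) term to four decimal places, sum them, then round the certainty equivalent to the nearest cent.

$10,886.73

E[u] = 0.05·ln(17900) + 0.4·ln(15000) + 0.4·ln(13800) + 0.05·ln(7500) + 0.1·ln(1100) = 0.4896 + 3.8463 + 3.8130 + 0.4461 + 0.7003 = 9.2953
CE = e^9.2953 ≈ 10886.73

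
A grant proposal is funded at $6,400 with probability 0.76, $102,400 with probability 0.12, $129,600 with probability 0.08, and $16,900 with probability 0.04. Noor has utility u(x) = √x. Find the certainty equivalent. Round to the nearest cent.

E[u] = 0.76·√6400 + 0.12·√102400 + 0.08·√129600 + 0.04·√16900 = 0.76·80 + 0.12·320 + 0.08·360 + 0.04·130 = 133.2
CE = (133.2)² = 17742.24

$17,742.24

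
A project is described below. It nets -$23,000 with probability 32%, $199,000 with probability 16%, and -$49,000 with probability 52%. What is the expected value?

EV = 0.32 × (-23000) + 0.16 × 199000 + 0.52 × (-49000) = -7360 + 31840 − 25480 = -1000

-$1,000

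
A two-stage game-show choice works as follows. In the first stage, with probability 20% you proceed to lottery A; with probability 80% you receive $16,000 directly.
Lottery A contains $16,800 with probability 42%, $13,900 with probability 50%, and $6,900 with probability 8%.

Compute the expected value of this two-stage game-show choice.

$15,711.60

EV(A) = 0.42 × 16800 + 0.5 × 13900 + 0.08 × 6900 = 7056 + 6950 + 552 = 14558
Branch B: 16000 (certain)
Overall = 0.2 × 14558 + 0.8 × 16000 = 2911.6 + 12800 = 15711.6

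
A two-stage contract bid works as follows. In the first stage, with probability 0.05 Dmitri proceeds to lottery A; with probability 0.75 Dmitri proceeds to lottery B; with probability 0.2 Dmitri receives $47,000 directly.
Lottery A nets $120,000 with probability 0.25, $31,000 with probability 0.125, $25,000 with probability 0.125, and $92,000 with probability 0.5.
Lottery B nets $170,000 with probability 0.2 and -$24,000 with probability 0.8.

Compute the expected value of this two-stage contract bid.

EV(A) = 0.25 × 120000 + 0.125 × 31000 + 0.125 × 25000 + 0.5 × 92000 = 30000 + 3875 + 3125 + 46000 = 83000
EV(B) = 0.2 × 170000 + 0.8 × (-24000) = 34000 − 19200 = 14800
Branch C: 47000 (certain)
Overall = 0.05 × 83000 + 0.75 × 14800 + 0.2 × 47000 = 4150 + 11100 + 9400 = 24650

$24,650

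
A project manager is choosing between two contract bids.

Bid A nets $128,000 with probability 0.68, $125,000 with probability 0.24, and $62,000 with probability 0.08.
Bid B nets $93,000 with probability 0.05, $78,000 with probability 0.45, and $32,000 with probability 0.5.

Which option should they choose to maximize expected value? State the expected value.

Bid A = 0.68 × 128000 + 0.24 × 125000 + 0.08 × 62000 = 87040 + 30000 + 4960 = 122000
Bid B = 0.05 × 93000 + 0.45 × 78000 + 0.5 × 32000 = 4650 + 35100 + 16000 = 55750

Bid A ($122,000)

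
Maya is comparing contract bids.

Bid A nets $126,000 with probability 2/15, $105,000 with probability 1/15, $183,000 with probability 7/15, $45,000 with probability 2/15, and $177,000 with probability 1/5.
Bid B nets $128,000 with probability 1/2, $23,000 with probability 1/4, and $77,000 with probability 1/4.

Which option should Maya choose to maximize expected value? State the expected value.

Bid A = 2/15 × 126000 + 1/15 × 105000 + 7/15 × 183000 + 2/15 × 45000 + 1/5 × 177000 = 16800 + 7000 + 85400 + 6000 + 35400 = 150600
Bid B = 1/2 × 128000 + 1/4 × 23000 + 1/4 × 77000 = 64000 + 5750 + 19250 = 89000

Bid A ($150,600)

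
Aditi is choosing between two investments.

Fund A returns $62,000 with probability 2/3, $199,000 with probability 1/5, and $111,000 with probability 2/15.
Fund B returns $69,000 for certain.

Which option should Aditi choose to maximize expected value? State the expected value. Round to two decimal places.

Fund A = 2/3 × 62000 + 1/5 × 199000 + 2/15 × 111000 = 41333.3333 + 39800 + 14800 = 95933.3333
Fund B: 69000 (certain)

Fund A ($95,933.33)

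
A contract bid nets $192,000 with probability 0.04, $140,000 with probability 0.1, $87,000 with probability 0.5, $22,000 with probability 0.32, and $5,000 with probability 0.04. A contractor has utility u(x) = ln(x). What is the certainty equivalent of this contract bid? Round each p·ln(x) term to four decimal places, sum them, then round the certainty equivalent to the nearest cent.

E[u] = 0.04·ln(192000) + 0.1·ln(140000) + 0.5·ln(87000) + 0.32·ln(22000) + 0.04·ln(5000) = 0.4866 + 1.1849 + 5.6868 + 3.1996 + 0.3407 = 10.8986
CE = e^10.8986 ≈ 54100.57

$54,100.57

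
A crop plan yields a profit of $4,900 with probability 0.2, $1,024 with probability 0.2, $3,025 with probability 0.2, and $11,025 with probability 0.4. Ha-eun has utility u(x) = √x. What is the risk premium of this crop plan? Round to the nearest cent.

$812.24

E[u] = 0.2·√4900 + 0.2·√1024 + 0.2·√3025 + 0.4·√11025 = 0.2·70 + 0.2·32 + 0.2·55 + 0.4·105 = 73.4
CE = (73.4)² = 5387.56
Risk premium = EV − CE = 6199.8 − 5387.56 = 812.24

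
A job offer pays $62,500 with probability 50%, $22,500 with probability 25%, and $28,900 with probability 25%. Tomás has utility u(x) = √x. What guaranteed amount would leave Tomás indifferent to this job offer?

E[u] = 0.5·√62500 + 0.25·√22500 + 0.25·√28900 = 0.5·250 + 0.25·150 + 0.25·170 = 205
CE = (205)² = 42025

$42,025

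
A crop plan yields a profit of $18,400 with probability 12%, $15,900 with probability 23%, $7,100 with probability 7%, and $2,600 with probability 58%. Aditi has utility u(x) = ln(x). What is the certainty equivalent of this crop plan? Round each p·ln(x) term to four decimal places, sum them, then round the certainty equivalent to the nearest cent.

E[u] = 0.12·ln(18400) + 0.23·ln(15900) + 0.07·ln(7100) + 0.58·ln(2600) = 1.1784 + 2.2250 + 0.6207 + 4.5607 = 8.5848
CE = e^8.5848 ≈ 5349.72

$5,349.72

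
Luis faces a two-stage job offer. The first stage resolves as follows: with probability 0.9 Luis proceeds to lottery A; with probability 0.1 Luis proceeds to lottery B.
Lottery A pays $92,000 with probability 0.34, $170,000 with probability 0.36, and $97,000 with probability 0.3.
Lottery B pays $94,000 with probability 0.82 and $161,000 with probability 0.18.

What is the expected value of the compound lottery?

$120,028

EV(A) = 0.34 × 92000 + 0.36 × 170000 + 0.3 × 97000 = 31280 + 61200 + 29100 = 121580
EV(B) = 0.82 × 94000 + 0.18 × 161000 = 77080 + 28980 = 106060
Overall = 0.9 × 121580 + 0.1 × 106060 = 109422 + 10606 = 120028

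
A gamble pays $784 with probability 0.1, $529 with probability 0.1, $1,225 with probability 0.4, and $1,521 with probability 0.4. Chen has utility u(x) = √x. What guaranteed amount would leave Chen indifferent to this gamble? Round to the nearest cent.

E[u] = 0.1·√784 + 0.1·√529 + 0.4·√1225 + 0.4·√1521 = 0.1·28 + 0.1·23 + 0.4·35 + 0.4·39 = 34.7
CE = (34.7)² = 1204.09

$1,204.09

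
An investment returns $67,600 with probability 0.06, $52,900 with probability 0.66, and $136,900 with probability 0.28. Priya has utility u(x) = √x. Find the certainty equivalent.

$73,441

E[u] = 0.06·√67600 + 0.66·√52900 + 0.28·√136900 = 0.06·260 + 0.66·230 + 0.28·370 = 271
CE = (271)² = 73441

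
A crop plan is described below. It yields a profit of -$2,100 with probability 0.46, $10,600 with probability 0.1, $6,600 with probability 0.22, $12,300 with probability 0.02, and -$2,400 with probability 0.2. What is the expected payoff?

$1,312

EV = 0.46 × (-2100) + 0.1 × 10600 + 0.22 × 6600 + 0.02 × 12300 + 0.2 × (-2400) = -966 + 1060 + 1452 + 246 − 480 = 1312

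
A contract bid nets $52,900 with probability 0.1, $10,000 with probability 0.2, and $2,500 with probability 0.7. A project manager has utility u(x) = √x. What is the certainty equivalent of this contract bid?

$6,084

E[u] = 0.1·√52900 + 0.2·√10000 + 0.7·√2500 = 0.1·230 + 0.2·100 + 0.7·50 = 78
CE = (78)² = 6084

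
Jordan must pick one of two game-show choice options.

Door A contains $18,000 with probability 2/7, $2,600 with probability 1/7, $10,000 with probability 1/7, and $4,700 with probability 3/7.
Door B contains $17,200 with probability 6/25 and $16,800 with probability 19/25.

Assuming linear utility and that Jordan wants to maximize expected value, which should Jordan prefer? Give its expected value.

Door A = 2/7 × 18000 + 1/7 × 2600 + 1/7 × 10000 + 3/7 × 4700 = 5142.8571 + 371.4286 + 1428.5714 + 2014.2857 = 8957.1429
Door B = 6/25 × 17200 + 19/25 × 16800 = 4128 + 12768 = 16896

Door B ($16,896)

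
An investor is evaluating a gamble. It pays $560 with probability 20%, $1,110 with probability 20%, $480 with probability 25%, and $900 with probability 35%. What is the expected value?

$769

EV = 0.2 × 560 + 0.2 × 1110 + 0.25 × 480 + 0.35 × 900 = 112 + 222 + 120 + 315 = 769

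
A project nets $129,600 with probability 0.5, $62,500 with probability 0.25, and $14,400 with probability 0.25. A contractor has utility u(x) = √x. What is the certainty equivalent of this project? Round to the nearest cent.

E[u] = 0.5·√129600 + 0.25·√62500 + 0.25·√14400 = 0.5·360 + 0.25·250 + 0.25·120 = 272.5
CE = (272.5)² = 74256.25

$74,256.25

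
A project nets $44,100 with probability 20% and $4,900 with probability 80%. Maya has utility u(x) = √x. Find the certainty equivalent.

$9,604

E[u] = 0.2·√44100 + 0.8·√4900 = 0.2·210 + 0.8·70 = 98
CE = (98)² = 9604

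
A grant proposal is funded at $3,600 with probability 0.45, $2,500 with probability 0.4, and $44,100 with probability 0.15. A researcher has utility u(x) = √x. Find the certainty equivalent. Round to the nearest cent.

$6,162.25

E[u] = 0.45·√3600 + 0.4·√2500 + 0.15·√44100 = 0.45·60 + 0.4·50 + 0.15·210 = 78.5
CE = (78.5)² = 6162.25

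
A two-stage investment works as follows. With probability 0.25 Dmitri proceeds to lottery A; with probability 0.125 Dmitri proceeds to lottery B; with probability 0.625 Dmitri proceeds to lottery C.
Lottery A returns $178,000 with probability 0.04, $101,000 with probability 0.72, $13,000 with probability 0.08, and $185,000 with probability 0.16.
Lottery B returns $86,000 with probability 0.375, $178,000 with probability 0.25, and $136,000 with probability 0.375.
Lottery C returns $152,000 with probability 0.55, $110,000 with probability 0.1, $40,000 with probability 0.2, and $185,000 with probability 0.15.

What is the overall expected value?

$125,057.50

EV(A) = 0.04 × 178000 + 0.72 × 101000 + 0.08 × 13000 + 0.16 × 185000 = 7120 + 72720 + 1040 + 29600 = 110480
EV(B) = 0.375 × 86000 + 0.25 × 178000 + 0.375 × 136000 = 32250 + 44500 + 51000 = 127750
EV(C) = 0.55 × 152000 + 0.1 × 110000 + 0.2 × 40000 + 0.15 × 185000 = 83600 + 11000 + 8000 + 27750 = 130350
Overall = 0.25 × 110480 + 0.125 × 127750 + 0.625 × 130350 = 27620 + 15968.75 + 81468.75 = 125057.5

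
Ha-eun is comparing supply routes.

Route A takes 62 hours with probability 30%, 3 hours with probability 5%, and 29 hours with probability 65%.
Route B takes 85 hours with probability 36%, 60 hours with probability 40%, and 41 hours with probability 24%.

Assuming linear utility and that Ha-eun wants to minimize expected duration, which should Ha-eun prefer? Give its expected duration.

Route A = 0.3 × 62 + 0.05 × 3 + 0.65 × 29 = 18.6 + 0.15 + 18.85 = 37.6
Route B = 0.36 × 85 + 0.4 × 60 + 0.24 × 41 = 30.6 + 24 + 9.84 = 64.44

Route A (37.6 hours)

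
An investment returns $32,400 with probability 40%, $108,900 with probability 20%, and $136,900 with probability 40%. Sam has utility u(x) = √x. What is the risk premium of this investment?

$7,704

E[u] = 0.4·√32400 + 0.2·√108900 + 0.4·√136900 = 0.4·180 + 0.2·330 + 0.4·370 = 286
CE = (286)² = 81796
Risk premium = EV − CE = 89500 − 81796 = 7704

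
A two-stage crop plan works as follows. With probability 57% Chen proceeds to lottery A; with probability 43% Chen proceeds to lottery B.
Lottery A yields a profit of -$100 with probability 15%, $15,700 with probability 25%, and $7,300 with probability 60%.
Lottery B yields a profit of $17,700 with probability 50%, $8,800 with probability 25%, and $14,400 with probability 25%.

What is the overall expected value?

EV(A) = 0.15 × (-100) + 0.25 × 15700 + 0.6 × 7300 = -15 + 3925 + 4380 = 8290
EV(B) = 0.5 × 17700 + 0.25 × 8800 + 0.25 × 14400 = 8850 + 2200 + 3600 = 14650
Overall = 0.57 × 8290 + 0.43 × 14650 = 4725.3 + 6299.5 = 11024.8

$11,024.80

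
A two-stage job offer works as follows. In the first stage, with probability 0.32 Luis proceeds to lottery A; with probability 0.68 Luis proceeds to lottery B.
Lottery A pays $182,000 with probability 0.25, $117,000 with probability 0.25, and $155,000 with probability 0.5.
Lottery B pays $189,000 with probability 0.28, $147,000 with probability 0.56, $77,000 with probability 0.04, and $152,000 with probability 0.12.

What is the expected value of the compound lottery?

EV(A) = 0.25 × 182000 + 0.25 × 117000 + 0.5 × 155000 = 45500 + 29250 + 77500 = 152250
EV(B) = 0.28 × 189000 + 0.56 × 147000 + 0.04 × 77000 + 0.12 × 152000 = 52920 + 82320 + 3080 + 18240 = 156560
Overall = 0.32 × 152250 + 0.68 × 156560 = 48720 + 106460.8 = 155180.8

$155,180.80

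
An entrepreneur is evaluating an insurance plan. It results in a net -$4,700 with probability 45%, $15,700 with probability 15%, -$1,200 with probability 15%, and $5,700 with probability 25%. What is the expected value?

EV = 0.45 × (-4700) + 0.15 × 15700 + 0.15 × (-1200) + 0.25 × 5700 = -2115 + 2355 − 180 + 1425 = 1485

$1,485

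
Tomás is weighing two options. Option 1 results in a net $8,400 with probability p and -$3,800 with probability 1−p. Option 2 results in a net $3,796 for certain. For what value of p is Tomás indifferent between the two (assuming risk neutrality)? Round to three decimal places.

p·8400 + (1−p)·(-3800) = 3796
12200p − 3800 = 3796
p = (3796 + 3800) / 12200

p = 0.623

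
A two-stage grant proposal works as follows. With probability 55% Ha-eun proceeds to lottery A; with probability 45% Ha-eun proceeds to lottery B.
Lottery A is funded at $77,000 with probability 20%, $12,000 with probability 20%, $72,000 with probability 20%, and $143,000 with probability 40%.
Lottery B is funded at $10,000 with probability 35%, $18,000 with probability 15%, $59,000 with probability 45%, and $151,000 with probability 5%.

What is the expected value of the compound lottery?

$67,305

EV(A) = 0.2 × 77000 + 0.2 × 12000 + 0.2 × 72000 + 0.4 × 143000 = 15400 + 2400 + 14400 + 57200 = 89400
EV(B) = 0.35 × 10000 + 0.15 × 18000 + 0.45 × 59000 + 0.05 × 151000 = 3500 + 2700 + 26550 + 7550 = 40300
Overall = 0.55 × 89400 + 0.45 × 40300 = 49170 + 18135 = 67305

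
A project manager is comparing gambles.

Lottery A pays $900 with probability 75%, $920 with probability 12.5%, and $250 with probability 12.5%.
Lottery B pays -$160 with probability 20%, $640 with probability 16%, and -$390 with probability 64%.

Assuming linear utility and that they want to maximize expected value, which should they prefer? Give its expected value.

Lottery A = 0.75 × 900 + 0.125 × 920 + 0.125 × 250 = 675 + 115 + 31.25 = 821.25
Lottery B = 0.2 × (-160) + 0.16 × 640 + 0.64 × (-390) = -32 + 102.4 − 249.6 = -179.2

Lottery A ($821.25)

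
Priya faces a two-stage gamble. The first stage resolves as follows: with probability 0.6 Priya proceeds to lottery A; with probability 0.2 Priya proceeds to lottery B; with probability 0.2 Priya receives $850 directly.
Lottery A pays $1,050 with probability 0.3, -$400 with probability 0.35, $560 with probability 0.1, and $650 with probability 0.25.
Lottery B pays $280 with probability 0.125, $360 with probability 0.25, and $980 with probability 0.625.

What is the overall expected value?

$553.60

EV(A) = 0.3 × 1050 + 0.35 × (-400) + 0.1 × 560 + 0.25 × 650 = 315 − 140 + 56 + 162.5 = 393.5
EV(B) = 0.125 × 280 + 0.25 × 360 + 0.625 × 980 = 35 + 90 + 612.5 = 737.5
Branch C: 850 (certain)
Overall = 0.6 × 393.5 + 0.2 × 737.5 + 0.2 × 850 = 236.1 + 147.5 + 170 = 553.6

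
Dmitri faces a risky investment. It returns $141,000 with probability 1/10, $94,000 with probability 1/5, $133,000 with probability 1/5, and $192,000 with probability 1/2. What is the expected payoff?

$155,500

EV = 1/10 × 141000 + 1/5 × 94000 + 1/5 × 133000 + 1/2 × 192000 = 14100 + 18800 + 26600 + 96000 = 155500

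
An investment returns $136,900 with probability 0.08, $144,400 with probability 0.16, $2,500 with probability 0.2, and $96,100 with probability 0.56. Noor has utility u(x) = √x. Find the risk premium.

E[u] = 0.08·√136900 + 0.16·√144400 + 0.2·√2500 + 0.56·√96100 = 0.08·370 + 0.16·380 + 0.2·50 + 0.56·310 = 274
CE = (274)² = 75076
Risk premium = EV − CE = 88372 − 75076 = 13296

$13,296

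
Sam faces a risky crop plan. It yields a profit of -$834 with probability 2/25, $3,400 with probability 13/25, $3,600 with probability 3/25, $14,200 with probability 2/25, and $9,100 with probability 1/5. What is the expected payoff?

EV = 2/25 × (-834) + 13/25 × 3400 + 3/25 × 3600 + 2/25 × 14200 + 1/5 × 9100 = -66.72 + 1768 + 432 + 1136 + 1820 = 5089.28

$5,089.28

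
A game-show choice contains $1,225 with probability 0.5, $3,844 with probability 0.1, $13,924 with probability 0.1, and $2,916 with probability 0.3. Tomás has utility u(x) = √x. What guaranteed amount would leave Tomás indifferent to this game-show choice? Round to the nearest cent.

E[u] = 0.5·√1225 + 0.1·√3844 + 0.1·√13924 + 0.3·√2916 = 0.5·35 + 0.1·62 + 0.1·118 + 0.3·54 = 51.7
CE = (51.7)² = 2672.89

$2,672.89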